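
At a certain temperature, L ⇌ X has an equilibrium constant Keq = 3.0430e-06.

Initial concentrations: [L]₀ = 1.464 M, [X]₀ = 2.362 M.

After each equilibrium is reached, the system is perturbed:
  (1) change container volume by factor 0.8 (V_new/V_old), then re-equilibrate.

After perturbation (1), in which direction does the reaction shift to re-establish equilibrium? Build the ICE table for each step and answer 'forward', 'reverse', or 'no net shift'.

Q₀ = 1.613 vs Keq = 3.0430e-06 ⇒ Q>K, reverse
Step 1:
                  L         X
  init        1.464     2.362
  Δ           2.362    -2.362
  eq          3.826 1.1642e-05
  solve Keq expr → x = -2.362; check Q = 3.0430e-06
Then change container volume by factor 0.8 (V_new/V_old).
Step 2:
                  L         X
  init        4.782 1.4553e-05
  Δ               0         0
  eq          4.782 1.4553e-05
  solve Keq expr → x = 0; check Q = 3.0430e-06

Direction: no net shift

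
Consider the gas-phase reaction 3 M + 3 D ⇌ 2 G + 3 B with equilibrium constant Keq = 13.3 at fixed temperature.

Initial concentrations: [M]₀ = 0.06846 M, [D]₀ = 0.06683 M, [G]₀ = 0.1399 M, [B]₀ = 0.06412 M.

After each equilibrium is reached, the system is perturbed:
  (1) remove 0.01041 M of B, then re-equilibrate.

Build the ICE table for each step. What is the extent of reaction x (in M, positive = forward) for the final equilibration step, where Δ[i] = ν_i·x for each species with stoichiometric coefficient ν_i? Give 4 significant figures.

Q₀ = 53.88 vs Keq = 13.3 ⇒ Q>K, reverse
Step 1:
                  M         D         G         B
  I         0.06846   0.06683    0.1399   0.06412
  C        0.009757  0.009757 -0.006504 -0.009757
  E         0.07822   0.07659    0.1334   0.05436
  solve Keq expr → x = -0.003252; check Q = 13.3
Then remove 0.01041 M of B.
Step 2:
                  M         D         G         B
  I         0.07822   0.07659    0.1334   0.04395
  C       -0.004119 -0.004119  0.002746  0.004119
  E          0.0741   0.07247    0.1361   0.04807
  solve Keq expr → x = 0.001373; check Q = 13.3

x = 0.001373 M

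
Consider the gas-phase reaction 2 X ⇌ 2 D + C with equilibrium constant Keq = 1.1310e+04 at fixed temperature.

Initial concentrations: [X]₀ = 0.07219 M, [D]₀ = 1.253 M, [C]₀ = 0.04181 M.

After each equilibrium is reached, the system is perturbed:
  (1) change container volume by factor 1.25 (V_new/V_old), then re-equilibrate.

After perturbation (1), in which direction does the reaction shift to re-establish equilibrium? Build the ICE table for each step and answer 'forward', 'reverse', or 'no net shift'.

Q₀ = 12.6 vs Keq = 1.1310e+04 ⇒ Q<K, forward
Step 1:
                  X         D         C
  I         0.07219     1.253   0.04181
  C        -0.06876   0.06876   0.03438
  E        0.003431     1.322   0.07619
  solve Keq expr → x = 0.03438; check Q = 1.1310e+04
Then change container volume by factor 1.25 (V_new/V_old).
Step 2:
                  X         D         C
  I        0.002744     1.057   0.06095
  C       -2.8620e-04 2.8620e-04 1.4310e-04
  E        0.002458     1.058   0.06109
  solve Keq expr → x = 1.4310e-04; check Q = 1.1310e+04

Direction: forward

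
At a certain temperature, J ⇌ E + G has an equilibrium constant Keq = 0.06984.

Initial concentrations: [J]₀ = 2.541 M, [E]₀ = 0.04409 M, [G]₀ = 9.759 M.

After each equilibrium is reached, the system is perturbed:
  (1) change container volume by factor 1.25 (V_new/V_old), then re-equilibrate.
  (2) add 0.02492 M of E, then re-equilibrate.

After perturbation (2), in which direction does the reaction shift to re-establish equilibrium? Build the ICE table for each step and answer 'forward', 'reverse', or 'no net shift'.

Direction: reverse

Q₀ = 0.1693 vs Keq = 0.06984 ⇒ Q>K, reverse
Step 1:
                  J         E         G
  Initial     2.541   0.04409     9.759
  Change    0.02567  -0.02567  -0.02567
  Equil       2.567   0.01842     9.733
  solve Keq expr → x = -0.02567; check Q = 0.06984
Then change container volume by factor 1.25 (V_new/V_old).
Step 2:
                  J         E         G
  Initial     2.053   0.01473     7.787
  Change  -0.003642  0.003642  0.003642
  Equil        2.05   0.01838      7.79
  solve Keq expr → x = 0.003642; check Q = 0.06984
Then add 0.02492 M of E.
Step 3:
                  J         E         G
  Initial      2.05    0.0433      7.79
  Change    0.02464  -0.02464  -0.02464
  Equil       2.074   0.01866     7.766
  solve Keq expr → x = -0.02464; check Q = 0.06984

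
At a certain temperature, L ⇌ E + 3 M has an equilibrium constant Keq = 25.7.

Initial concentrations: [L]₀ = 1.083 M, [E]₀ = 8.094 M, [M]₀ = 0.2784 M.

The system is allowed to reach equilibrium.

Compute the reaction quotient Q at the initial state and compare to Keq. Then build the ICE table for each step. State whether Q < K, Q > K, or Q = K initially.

Q₀ = 0.1613 vs Keq = 25.7 ⇒ Q<K, forward
Step 1:
                   L          E          M
  init         1.083      8.094     0.2784
  Δ           -0.344      0.344      1.032
  eq           0.739      8.438      1.311
  solve Keq expr → x = 0.344; check Q = 25.7

Q₀ = 0.1613; Q < K (proceeds forward)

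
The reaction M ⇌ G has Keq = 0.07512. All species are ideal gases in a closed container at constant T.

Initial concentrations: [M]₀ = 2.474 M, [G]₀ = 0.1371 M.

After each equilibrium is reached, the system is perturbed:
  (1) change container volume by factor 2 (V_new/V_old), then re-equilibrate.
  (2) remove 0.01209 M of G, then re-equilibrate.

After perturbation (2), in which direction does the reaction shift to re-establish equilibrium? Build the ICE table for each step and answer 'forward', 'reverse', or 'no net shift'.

Q₀ = 0.05542 vs Keq = 0.07512 ⇒ Q<K, forward
Step 1:
                   M          G
  Initial      2.474     0.1371
  Change    -0.04534    0.04534
  Equil        2.429     0.1824
  solve Keq expr → x = 0.04534; check Q = 0.07512
Then change container volume by factor 2 (V_new/V_old).
Step 2:
                   M          G
  Initial      1.214    0.09122
  Change           0          0
  Equil        1.214    0.09122
  solve Keq expr → x = 0; check Q = 0.07512
Then remove 0.01209 M of G.
Step 3:
                   M          G
  Initial      1.214    0.07913
  Change    -0.01125    0.01125
  Equil        1.203    0.09038
  solve Keq expr → x = 0.01125; check Q = 0.07512

Direction: forward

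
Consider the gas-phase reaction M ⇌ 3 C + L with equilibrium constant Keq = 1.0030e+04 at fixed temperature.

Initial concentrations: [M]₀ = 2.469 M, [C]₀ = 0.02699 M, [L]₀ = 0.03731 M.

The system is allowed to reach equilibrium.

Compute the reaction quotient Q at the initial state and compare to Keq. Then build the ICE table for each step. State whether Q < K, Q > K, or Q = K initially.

Q₀ = 2.9711e-07; Q < K (proceeds forward)

Q₀ = 2.9711e-07 vs Keq = 1.0030e+04 ⇒ Q<K, forward
Step 1:
                    M           C           L
  I             2.469     0.02699     0.03731
  C             -2.38       7.141        2.38
  E           0.08876       7.168       2.418
  solve Keq expr → x = 2.38; check Q = 1.0030e+04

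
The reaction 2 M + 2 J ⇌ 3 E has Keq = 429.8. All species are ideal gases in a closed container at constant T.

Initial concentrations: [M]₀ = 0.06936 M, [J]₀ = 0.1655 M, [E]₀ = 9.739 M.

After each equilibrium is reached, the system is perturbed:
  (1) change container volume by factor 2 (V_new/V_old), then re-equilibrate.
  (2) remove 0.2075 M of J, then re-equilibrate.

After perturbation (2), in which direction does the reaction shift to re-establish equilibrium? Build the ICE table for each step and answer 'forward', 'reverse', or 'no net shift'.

Q₀ = 7.0102e+06 vs Keq = 429.8 ⇒ Q>K, reverse
Step 1:
                    M           J           E
  Initial     0.06936      0.1655       9.739
  Change       0.9578      0.9578      -1.437
  Equil         1.027       1.123       8.302
  solve Keq expr → x = -0.4789; check Q = 429.8
Then change container volume by factor 2 (V_new/V_old).
Step 2:
                    M           J           E
  Initial      0.5136      0.5617       4.151
  Change      0.08651     0.08651     -0.1298
  Equil        0.6001      0.6482       4.021
  solve Keq expr → x = -0.04326; check Q = 429.8
Then remove 0.2075 M of J.
Step 3:
                    M           J           E
  Initial      0.6001      0.4407       4.021
  Change      0.09232     0.09232     -0.1385
  Equil        0.6924       0.533       3.883
  solve Keq expr → x = -0.04616; check Q = 429.8

Direction: reverse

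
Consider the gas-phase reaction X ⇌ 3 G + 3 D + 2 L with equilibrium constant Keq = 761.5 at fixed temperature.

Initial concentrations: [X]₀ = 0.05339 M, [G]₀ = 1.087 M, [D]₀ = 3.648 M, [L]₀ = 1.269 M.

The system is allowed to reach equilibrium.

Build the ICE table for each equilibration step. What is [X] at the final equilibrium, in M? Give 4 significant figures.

Q₀ = 1881 vs Keq = 761.5 ⇒ Q>K, reverse
Step 1:
                    X           G           D           L
  init        0.05339       1.087       3.648       1.269
  Δ           0.03101    -0.09303    -0.09303    -0.06202
  eq           0.0844       0.994       3.555       1.207
  solve Keq expr → x = -0.03101; check Q = 761.5

[X]_eq = 0.0844 M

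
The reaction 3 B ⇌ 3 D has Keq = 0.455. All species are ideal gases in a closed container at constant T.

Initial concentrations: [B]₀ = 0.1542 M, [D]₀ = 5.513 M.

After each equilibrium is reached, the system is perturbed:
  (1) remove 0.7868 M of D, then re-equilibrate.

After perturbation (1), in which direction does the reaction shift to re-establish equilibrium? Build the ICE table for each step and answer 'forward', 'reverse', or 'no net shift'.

Q₀ = 4.5699e+04 vs Keq = 0.455 ⇒ Q>K, reverse
Step 1:
                    B           D
  init         0.1542       5.513
  Δ             3.049      -3.049
  eq            3.203       2.464
  solve Keq expr → x = -1.016; check Q = 0.455
Then remove 0.7868 M of D.
Step 2:
                    B           D
  init          3.203       1.677
  Δ           -0.4447      0.4447
  eq            2.759       2.122
  solve Keq expr → x = 0.1482; check Q = 0.455

Direction: forward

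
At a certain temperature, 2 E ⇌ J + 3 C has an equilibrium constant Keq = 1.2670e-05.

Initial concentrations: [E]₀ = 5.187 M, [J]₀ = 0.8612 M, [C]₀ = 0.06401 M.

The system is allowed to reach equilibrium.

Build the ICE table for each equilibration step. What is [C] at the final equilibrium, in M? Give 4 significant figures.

Q₀ = 8.3949e-06 vs Keq = 1.2670e-05 ⇒ Q<K, forward
Step 1:
                  E         J         C
  init        5.187    0.8612   0.06401
  Δ       -0.006178  0.003089  0.009268
  eq          5.181    0.8643   0.07328
  solve Keq expr → x = 0.003089; check Q = 1.2670e-05

[C]_eq = 0.07328 M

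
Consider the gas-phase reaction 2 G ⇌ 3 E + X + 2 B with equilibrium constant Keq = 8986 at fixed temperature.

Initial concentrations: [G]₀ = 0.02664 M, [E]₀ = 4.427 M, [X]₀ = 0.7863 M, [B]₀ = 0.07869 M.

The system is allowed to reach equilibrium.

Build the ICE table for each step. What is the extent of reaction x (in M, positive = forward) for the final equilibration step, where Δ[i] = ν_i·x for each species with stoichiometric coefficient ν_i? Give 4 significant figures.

x = 0.009041 M

Q₀ = 595.2 vs Keq = 8986 ⇒ Q<K, forward
Step 1:
                  G         E         X         B
  init      0.02664     4.427    0.7863   0.07869
  Δ        -0.01808   0.02712  0.009041   0.01808
  eq       0.008558     4.454    0.7953   0.09677
  solve Keq expr → x = 0.009041; check Q = 8986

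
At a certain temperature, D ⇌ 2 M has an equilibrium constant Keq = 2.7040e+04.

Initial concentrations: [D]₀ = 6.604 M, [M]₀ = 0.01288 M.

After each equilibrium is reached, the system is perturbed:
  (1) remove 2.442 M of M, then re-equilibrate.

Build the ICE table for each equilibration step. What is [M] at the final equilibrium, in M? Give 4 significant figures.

[M]_eq = 10.77 M

Q₀ = 2.5120e-05 vs Keq = 2.7040e+04 ⇒ Q<K, forward
Step 1:
                  D         M
  I           6.604   0.01288
  C          -6.598      13.2
  E        0.006452     13.21
  solve Keq expr → x = 6.598; check Q = 2.7040e+04
Then remove 2.442 M of M.
Step 2:
                  D         M
  I        0.006452     10.77
  C       -0.002162  0.004323
  E         0.00429     10.77
  solve Keq expr → x = 0.002162; check Q = 2.7040e+04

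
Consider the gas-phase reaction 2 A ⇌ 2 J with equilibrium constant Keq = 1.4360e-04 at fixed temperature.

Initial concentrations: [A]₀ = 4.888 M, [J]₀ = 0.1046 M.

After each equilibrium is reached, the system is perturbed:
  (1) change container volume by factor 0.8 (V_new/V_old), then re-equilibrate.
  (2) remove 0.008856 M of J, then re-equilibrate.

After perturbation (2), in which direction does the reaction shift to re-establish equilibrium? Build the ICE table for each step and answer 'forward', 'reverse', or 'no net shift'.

Q₀ = 4.5793e-04 vs Keq = 1.4360e-04 ⇒ Q>K, reverse
Step 1:
                  A         J
  I           4.888    0.1046
  C         0.04548  -0.04548
  E           4.933   0.05912
  solve Keq expr → x = -0.02274; check Q = 1.4360e-04
Then change container volume by factor 0.8 (V_new/V_old).
Step 2:
                  A         J
  I           6.167    0.0739
  C               0         0
  E           6.167    0.0739
  solve Keq expr → x = 0; check Q = 1.4360e-04
Then remove 0.008856 M of J.
Step 3:
                  A         J
  I           6.167   0.06504
  C       -0.008751  0.008751
  E           6.158   0.07379
  solve Keq expr → x = 0.004376; check Q = 1.4360e-04

Direction: forward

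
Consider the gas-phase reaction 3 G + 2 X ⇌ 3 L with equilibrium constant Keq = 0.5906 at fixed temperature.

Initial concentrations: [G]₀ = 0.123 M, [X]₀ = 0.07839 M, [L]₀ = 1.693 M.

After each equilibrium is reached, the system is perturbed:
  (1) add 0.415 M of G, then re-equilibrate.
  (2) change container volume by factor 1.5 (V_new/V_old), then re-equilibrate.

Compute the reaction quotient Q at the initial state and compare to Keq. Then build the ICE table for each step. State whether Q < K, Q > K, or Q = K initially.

Q₀ = 4.2436e+05 vs Keq = 0.5906 ⇒ Q>K, reverse
Step 1:
                  G         X         L
  Initial     0.123   0.07839     1.693
  Change      0.962    0.6413    -0.962
  Equil       1.085    0.7197     0.731
  solve Keq expr → x = -0.3207; check Q = 0.5906
Then add 0.415 M of G.
Step 2:
                  G         X         L
  Initial       1.5    0.7197     0.731
  Change    -0.1238  -0.08256    0.1238
  Equil       1.376    0.6371    0.8549
  solve Keq expr → x = 0.04128; check Q = 0.5906
Then change container volume by factor 1.5 (V_new/V_old).
Step 3:
                  G         X         L
  Initial    0.9174    0.4248    0.5699
  Change    0.06905   0.04603  -0.06905
  Equil      0.9865    0.4708    0.5009
  solve Keq expr → x = -0.02302; check Q = 0.5906

Q₀ = 4.2436e+05; Q > K (proceeds reverse)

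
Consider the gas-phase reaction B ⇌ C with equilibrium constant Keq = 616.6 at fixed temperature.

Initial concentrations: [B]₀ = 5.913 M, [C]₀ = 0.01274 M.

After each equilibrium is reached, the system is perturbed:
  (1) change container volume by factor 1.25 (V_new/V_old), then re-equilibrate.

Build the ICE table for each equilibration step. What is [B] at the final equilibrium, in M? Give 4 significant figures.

Q₀ = 0.002155 vs Keq = 616.6 ⇒ Q<K, forward
Step 1:
                  B         C
  I           5.913   0.01274
  C          -5.903     5.903
  E        0.009595     5.916
  solve Keq expr → x = 5.903; check Q = 616.6
Then change container volume by factor 1.25 (V_new/V_old).
Step 2:
                  B         C
  I        0.007676     4.733
  C               0         0
  E        0.007676     4.733
  solve Keq expr → x = 0; check Q = 616.6

[B]_eq = 0.007676 M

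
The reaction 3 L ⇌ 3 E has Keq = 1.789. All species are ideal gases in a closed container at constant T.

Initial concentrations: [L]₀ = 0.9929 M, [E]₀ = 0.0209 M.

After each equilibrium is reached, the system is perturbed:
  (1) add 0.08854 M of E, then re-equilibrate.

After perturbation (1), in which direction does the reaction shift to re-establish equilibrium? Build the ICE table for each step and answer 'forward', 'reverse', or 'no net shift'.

Q₀ = 9.3266e-06 vs Keq = 1.789 ⇒ Q<K, forward
Step 1:
                  L         E
  Initial    0.9929    0.0209
  Change     -0.535     0.535
  Equil      0.4579    0.5559
  solve Keq expr → x = 0.1783; check Q = 1.789
Then add 0.08854 M of E.
Step 2:
                  L         E
  Initial    0.4579    0.6444
  Change    0.03999  -0.03999
  Equil      0.4979    0.6044
  solve Keq expr → x = -0.01333; check Q = 1.789

Direction: reverse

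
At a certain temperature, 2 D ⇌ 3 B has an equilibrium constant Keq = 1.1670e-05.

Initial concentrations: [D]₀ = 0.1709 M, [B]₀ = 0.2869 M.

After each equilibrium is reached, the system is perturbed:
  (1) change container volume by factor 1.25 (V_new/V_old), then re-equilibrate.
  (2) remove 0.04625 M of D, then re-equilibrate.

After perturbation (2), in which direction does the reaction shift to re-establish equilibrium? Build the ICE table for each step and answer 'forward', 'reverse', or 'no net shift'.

Direction: reverse

Q₀ = 0.8086 vs Keq = 1.1670e-05 ⇒ Q>K, reverse
Step 1:
                    D           B
  init         0.1709      0.2869
  Δ            0.1837     -0.2755
  eq           0.3546     0.01136
  solve Keq expr → x = -0.09185; check Q = 1.1670e-05
Then change container volume by factor 1.25 (V_new/V_old).
Step 2:
                    D           B
  init         0.2837    0.009091
  Δ       -4.6090e-04  6.9135e-04
  eq           0.2832    0.009782
  solve Keq expr → x = 2.3045e-04; check Q = 1.1670e-05
Then remove 0.04625 M of D.
Step 3:
                    D           B
  init          0.237    0.009782
  Δ        7.1915e-04   -0.001079
  eq           0.2377    0.008703
  solve Keq expr → x = -3.5958e-04; check Q = 1.1670e-05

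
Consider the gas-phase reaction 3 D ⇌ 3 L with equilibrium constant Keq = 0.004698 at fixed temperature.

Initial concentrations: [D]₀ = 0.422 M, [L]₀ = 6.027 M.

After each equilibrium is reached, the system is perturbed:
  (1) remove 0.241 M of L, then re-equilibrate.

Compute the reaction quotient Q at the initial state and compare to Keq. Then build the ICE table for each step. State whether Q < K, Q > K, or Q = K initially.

Q₀ = 2913 vs Keq = 0.004698 ⇒ Q>K, reverse
Step 1:
                  D         L
  init        0.422     6.027
  Δ           5.102    -5.102
  eq          5.524    0.9252
  solve Keq expr → x = -1.701; check Q = 0.004698
Then remove 0.241 M of L.
Step 2:
                  D         L
  init        5.524    0.6842
  Δ         -0.2064    0.2064
  eq          5.317    0.8906
  solve Keq expr → x = 0.06881; check Q = 0.004698

Q₀ = 2913; Q > K (proceeds reverse)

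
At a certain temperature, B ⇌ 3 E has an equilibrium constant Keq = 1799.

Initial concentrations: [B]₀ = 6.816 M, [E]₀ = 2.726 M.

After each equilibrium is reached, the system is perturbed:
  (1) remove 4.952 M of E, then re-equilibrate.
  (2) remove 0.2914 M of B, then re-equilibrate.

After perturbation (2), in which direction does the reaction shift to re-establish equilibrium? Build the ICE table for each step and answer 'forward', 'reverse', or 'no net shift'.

Direction: reverse

Q₀ = 2.972 vs Keq = 1799 ⇒ Q<K, forward
Step 1:
                  B         E
  Initial     6.816     2.726
  Change     -4.475     13.42
  Equil       2.341     16.15
  solve Keq expr → x = 4.475; check Q = 1799
Then remove 4.952 M of E.
Step 2:
                  B         E
  Initial     2.341      11.2
  Change    -0.8741     2.622
  Equil       1.467     13.82
  solve Keq expr → x = 0.8741; check Q = 1799
Then remove 0.2914 M of B.
Step 3:
                  B         E
  Initial     1.176     13.82
  Change     0.1514   -0.4543
  Equil       1.327     13.37
  solve Keq expr → x = -0.1514; check Q = 1799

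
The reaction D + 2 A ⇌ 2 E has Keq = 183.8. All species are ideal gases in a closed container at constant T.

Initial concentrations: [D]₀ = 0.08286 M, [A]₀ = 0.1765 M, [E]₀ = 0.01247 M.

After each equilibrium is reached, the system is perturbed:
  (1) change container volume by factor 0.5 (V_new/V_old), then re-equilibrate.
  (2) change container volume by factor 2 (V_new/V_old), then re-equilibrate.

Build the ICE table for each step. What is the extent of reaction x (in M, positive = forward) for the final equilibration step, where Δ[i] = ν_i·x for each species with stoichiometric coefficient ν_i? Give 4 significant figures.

Q₀ = 0.06024 vs Keq = 183.8 ⇒ Q<K, forward
Step 1:
                    D           A           E
  Initial     0.08286      0.1765     0.01247
  Change      -0.0581     -0.1162      0.1162
  Equil       0.02476     0.06031      0.1287
  solve Keq expr → x = 0.0581; check Q = 183.8
Then change container volume by factor 0.5 (V_new/V_old).
Step 2:
                    D           A           E
  Initial     0.04953      0.1206      0.2573
  Change    -0.009435    -0.01887     0.01887
  Equil       0.04009      0.1017      0.2762
  solve Keq expr → x = 0.009435; check Q = 183.8
Then change container volume by factor 2 (V_new/V_old).
Step 3:
                    D           A           E
  Initial     0.02005     0.05087      0.1381
  Change     0.004718    0.009435   -0.009435
  Equil       0.02476     0.06031      0.1287
  solve Keq expr → x = -0.004718; check Q = 183.8

x = -0.004718 M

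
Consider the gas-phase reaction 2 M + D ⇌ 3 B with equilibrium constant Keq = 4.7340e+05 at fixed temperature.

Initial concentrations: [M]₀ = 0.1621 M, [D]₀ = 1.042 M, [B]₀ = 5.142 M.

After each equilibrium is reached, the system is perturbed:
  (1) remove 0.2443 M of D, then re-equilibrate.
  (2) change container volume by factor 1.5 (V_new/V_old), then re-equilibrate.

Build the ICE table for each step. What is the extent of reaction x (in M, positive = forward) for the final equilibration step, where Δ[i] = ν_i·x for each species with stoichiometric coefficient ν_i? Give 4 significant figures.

x = 0 M

Q₀ = 4965 vs Keq = 4.7340e+05 ⇒ Q<K, forward
Step 1:
                    M           D           B
  init         0.1621       1.042       5.142
  Δ           -0.1438     -0.0719      0.2157
  eq           0.0183      0.9701       5.358
  solve Keq expr → x = 0.0719; check Q = 4.7340e+05
Then remove 0.2443 M of D.
Step 2:
                    M           D           B
  init         0.0183      0.7258       5.358
  Δ          0.002811    0.001406   -0.004217
  eq          0.02111      0.7272       5.353
  solve Keq expr → x = -0.001406; check Q = 4.7340e+05
Then change container volume by factor 1.5 (V_new/V_old).
Step 3:
                    M           D           B
  init        0.01407      0.4848       3.569
  Δ                 0           0           0
  eq          0.01407      0.4848       3.569
  solve Keq expr → x = 0; check Q = 4.7340e+05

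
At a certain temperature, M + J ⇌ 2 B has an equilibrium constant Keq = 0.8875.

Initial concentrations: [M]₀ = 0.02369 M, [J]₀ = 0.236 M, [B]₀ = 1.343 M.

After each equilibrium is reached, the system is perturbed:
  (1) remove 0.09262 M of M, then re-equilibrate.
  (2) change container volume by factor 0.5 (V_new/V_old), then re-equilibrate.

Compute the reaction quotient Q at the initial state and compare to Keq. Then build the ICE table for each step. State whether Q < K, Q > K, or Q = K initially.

Q₀ = 322.6; Q > K (proceeds reverse)

Q₀ = 322.6 vs Keq = 0.8875 ⇒ Q>K, reverse
Step 1:
                   M          J          B
  init       0.02369      0.236      1.343
  Δ           0.4182     0.4182    -0.8365
  eq          0.4419     0.6542     0.5065
  solve Keq expr → x = -0.4182; check Q = 0.8875
Then remove 0.09262 M of M.
Step 2:
                   M          J          B
  init        0.3493     0.6542     0.5065
  Δ          0.01881    0.01881   -0.03763
  eq          0.3681      0.673     0.4689
  solve Keq expr → x = -0.01881; check Q = 0.8875
Then change container volume by factor 0.5 (V_new/V_old).
Step 3:
                   M          J          B
  init        0.7362      1.346     0.9378
  Δ                0          0          0
  eq          0.7362      1.346     0.9378
  solve Keq expr → x = 0; check Q = 0.8875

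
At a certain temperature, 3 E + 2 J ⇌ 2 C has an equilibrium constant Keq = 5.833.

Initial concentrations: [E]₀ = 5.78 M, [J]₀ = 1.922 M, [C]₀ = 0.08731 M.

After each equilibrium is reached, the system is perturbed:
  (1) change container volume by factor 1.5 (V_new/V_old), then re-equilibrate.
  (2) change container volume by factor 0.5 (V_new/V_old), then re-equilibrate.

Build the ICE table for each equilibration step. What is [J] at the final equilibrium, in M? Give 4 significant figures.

[J]_eq = 0.1292 M

Q₀ = 1.0687e-05 vs Keq = 5.833 ⇒ Q<K, forward
Step 1:
                   E          J          C
  I             5.78      1.922    0.08731
  C           -2.671     -1.781      1.781
  E            3.109     0.1411      1.868
  solve Keq expr → x = 0.8904; check Q = 5.833
Then change container volume by factor 1.5 (V_new/V_old).
Step 2:
                   E          J          C
  I            2.072    0.09408      1.245
  C          0.09031    0.06021   -0.06021
  E            2.163     0.1543      1.185
  solve Keq expr → x = -0.0301; check Q = 5.833
Then change container volume by factor 0.5 (V_new/V_old).
Step 3:
                   E          J          C
  I            4.326     0.3086       2.37
  C           -0.269    -0.1794     0.1794
  E            4.057     0.1292       2.55
  solve Keq expr → x = 0.08968; check Q = 5.833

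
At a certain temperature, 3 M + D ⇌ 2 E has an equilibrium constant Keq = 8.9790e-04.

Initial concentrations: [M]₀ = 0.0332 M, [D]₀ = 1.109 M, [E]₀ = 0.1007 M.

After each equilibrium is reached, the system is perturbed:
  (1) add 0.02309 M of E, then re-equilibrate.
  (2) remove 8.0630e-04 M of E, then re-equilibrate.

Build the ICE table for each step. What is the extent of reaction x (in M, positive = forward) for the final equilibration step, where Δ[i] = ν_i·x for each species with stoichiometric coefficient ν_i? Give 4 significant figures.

x = 3.8976e-04 M

Q₀ = 249.9 vs Keq = 8.9790e-04 ⇒ Q>K, reverse
Step 1:
                    M           D           E
  I            0.0332       1.109      0.1007
  C            0.1473     0.04911    -0.09823
  E            0.1805       1.158    0.002474
  solve Keq expr → x = -0.04911; check Q = 8.9790e-04
Then add 0.02309 M of E.
Step 2:
                    M           D           E
  I            0.1805       1.158     0.02556
  C           0.03353     0.01118    -0.02235
  E            0.2141       1.169    0.003209
  solve Keq expr → x = -0.01118; check Q = 8.9790e-04
Then remove 8.0630e-04 M of E.
Step 3:
                    M           D           E
  I            0.2141       1.169    0.002403
  C         -0.001169 -3.8976e-04  7.7951e-04
  E            0.2129       1.169    0.003183
  solve Keq expr → x = 3.8976e-04; check Q = 8.9790e-04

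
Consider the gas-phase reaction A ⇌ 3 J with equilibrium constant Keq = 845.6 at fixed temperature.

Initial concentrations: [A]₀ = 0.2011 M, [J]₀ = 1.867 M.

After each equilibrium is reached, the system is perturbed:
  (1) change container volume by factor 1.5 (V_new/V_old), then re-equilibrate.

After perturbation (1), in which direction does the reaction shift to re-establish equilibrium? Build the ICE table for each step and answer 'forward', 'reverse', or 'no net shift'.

Direction: forward

Q₀ = 32.36 vs Keq = 845.6 ⇒ Q<K, forward
Step 1:
                   A          J
  I           0.2011      1.867
  C          -0.1843      0.553
  E          0.01676       2.42
  solve Keq expr → x = 0.1843; check Q = 845.6
Then change container volume by factor 1.5 (V_new/V_old).
Step 2:
                   A          J
  I          0.01117      1.613
  C        -0.006038    0.01812
  E         0.005135      1.631
  solve Keq expr → x = 0.006038; check Q = 845.6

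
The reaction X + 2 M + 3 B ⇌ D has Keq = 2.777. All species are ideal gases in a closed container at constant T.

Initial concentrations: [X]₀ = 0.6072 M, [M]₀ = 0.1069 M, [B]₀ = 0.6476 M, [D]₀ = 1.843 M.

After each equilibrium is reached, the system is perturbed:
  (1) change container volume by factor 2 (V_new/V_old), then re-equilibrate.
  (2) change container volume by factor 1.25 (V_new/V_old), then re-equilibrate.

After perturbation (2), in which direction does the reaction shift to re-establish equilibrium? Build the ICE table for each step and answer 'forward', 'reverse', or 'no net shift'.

Q₀ = 978 vs Keq = 2.777 ⇒ Q>K, reverse
Step 1:
                  X         M         B         D
  init       0.6072    0.1069    0.6476     1.843
  Δ          0.2234    0.4469    0.6703   -0.2234
  eq         0.8306    0.5538     1.318      1.62
  solve Keq expr → x = -0.2234; check Q = 2.777
Then change container volume by factor 2 (V_new/V_old).
Step 2:
                  X         M         B         D
  init       0.4153    0.2769     0.659    0.8098
  Δ          0.1458    0.2916    0.4375   -0.1458
  eq         0.5611    0.5685     1.096     0.664
  solve Keq expr → x = -0.1458; check Q = 2.777
Then change container volume by factor 1.25 (V_new/V_old).
Step 3:
                  X         M         B         D
  init       0.4489    0.4548    0.8772    0.5312
  Δ         0.05201     0.104     0.156  -0.05201
  eq         0.5009    0.5589     1.033    0.4792
  solve Keq expr → x = -0.05201; check Q = 2.777

Direction: reverse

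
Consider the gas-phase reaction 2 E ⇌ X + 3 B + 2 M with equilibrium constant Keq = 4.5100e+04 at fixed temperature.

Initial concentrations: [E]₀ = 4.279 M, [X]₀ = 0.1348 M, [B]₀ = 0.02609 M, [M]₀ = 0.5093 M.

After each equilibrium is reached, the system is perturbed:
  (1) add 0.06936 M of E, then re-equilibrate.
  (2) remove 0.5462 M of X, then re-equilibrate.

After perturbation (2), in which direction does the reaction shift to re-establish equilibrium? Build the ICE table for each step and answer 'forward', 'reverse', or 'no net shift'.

Direction: forward

Q₀ = 3.3914e-08 vs Keq = 4.5100e+04 ⇒ Q<K, forward
Step 1:
                   E          X          B          M
  Initial      4.279     0.1348    0.02609     0.5093
  Change      -3.863      1.932      5.795      3.863
  Equil       0.4157      2.066      5.821      4.373
  solve Keq expr → x = 1.932; check Q = 4.5100e+04
Then add 0.06936 M of E.
Step 2:
                   E          X          B          M
  Initial      0.485      2.066      5.821      4.373
  Change    -0.05295    0.02647    0.07942    0.05295
  Equil       0.4321      2.093        5.9      4.426
  solve Keq expr → x = 0.02647; check Q = 4.5100e+04
Then remove 0.5462 M of X.
Step 3:
                   E          X          B          M
  Initial     0.4321      1.547        5.9      4.426
  Change    -0.04704    0.02352    0.07056    0.04704
  Equil       0.3851       1.57      5.971      4.473
  solve Keq expr → x = 0.02352; check Q = 4.5100e+04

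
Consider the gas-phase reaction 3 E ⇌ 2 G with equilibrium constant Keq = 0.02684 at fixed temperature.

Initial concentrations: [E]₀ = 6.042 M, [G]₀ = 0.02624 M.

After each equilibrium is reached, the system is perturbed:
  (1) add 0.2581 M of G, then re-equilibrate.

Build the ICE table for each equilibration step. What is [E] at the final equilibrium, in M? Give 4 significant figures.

Q₀ = 3.1217e-06 vs Keq = 0.02684 ⇒ Q<K, forward
Step 1:
                   E          G
  Initial      6.042    0.02624
  Change      -1.976      1.317
  Equil        4.066      1.343
  solve Keq expr → x = 0.6586; check Q = 0.02684
Then add 0.2581 M of G.
Step 2:
                   E          G
  Initial      4.066      1.601
  Change      0.2208    -0.1472
  Equil        4.287      1.454
  solve Keq expr → x = -0.0736; check Q = 0.02684

[E]_eq = 4.287 M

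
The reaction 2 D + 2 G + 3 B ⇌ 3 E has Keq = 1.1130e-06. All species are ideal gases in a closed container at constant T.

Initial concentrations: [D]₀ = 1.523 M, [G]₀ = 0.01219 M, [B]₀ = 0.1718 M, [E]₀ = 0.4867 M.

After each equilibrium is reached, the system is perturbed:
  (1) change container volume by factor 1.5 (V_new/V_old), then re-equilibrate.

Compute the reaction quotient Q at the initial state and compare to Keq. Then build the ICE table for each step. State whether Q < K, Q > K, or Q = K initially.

Q₀ = 6.5964e+04; Q > K (proceeds reverse)

Q₀ = 6.5964e+04 vs Keq = 1.1130e-06 ⇒ Q>K, reverse
Step 1:
                   D          G          B          E
  Initial      1.523    0.01219     0.1718     0.4867
  Change      0.3212     0.3212     0.4818    -0.4818
  Equil        1.844     0.3334     0.6536   0.004898
  solve Keq expr → x = -0.1606; check Q = 1.1130e-06
Then change container volume by factor 1.5 (V_new/V_old).
Step 2:
                   D          G          B          E
  Initial      1.229     0.2223     0.4357   0.003265
  Change  9.0104e-04 9.0104e-04   0.001352  -0.001352
  Equil         1.23     0.2232     0.4371   0.001914
  solve Keq expr → x = -4.5052e-04; check Q = 1.1130e-06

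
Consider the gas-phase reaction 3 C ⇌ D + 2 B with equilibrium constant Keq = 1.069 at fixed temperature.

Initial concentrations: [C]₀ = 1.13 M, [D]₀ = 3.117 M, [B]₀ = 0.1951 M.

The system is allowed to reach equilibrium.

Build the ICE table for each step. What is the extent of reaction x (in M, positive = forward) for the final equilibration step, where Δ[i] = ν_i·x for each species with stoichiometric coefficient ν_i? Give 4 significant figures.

Q₀ = 0.08223 vs Keq = 1.069 ⇒ Q<K, forward
Step 1:
                    C           D           B
  init           1.13       3.117      0.1951
  Δ           -0.3278      0.1093      0.2185
  eq           0.8022       3.226      0.4136
  solve Keq expr → x = 0.1093; check Q = 1.069

x = 0.1093 M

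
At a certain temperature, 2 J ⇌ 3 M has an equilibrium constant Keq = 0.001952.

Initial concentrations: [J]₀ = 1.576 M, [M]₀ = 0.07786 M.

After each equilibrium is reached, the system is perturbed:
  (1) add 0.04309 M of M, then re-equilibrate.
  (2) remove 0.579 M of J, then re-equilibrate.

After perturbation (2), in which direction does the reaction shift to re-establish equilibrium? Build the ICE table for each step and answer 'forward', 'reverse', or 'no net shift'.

Q₀ = 1.9003e-04 vs Keq = 0.001952 ⇒ Q<K, forward
Step 1:
                   J          M
  I            1.576    0.07786
  C         -0.05814     0.0872
  E            1.518     0.1651
  solve Keq expr → x = 0.02907; check Q = 0.001952
Then add 0.04309 M of M.
Step 2:
                   J          M
  I            1.518     0.2082
  C          0.02741   -0.04111
  E            1.545      0.167
  solve Keq expr → x = -0.0137; check Q = 0.001952
Then remove 0.579 M of J.
Step 3:
                   J          M
  I           0.9663      0.167
  C          0.02834   -0.04252
  E           0.9946     0.1245
  solve Keq expr → x = -0.01417; check Q = 0.001952

Direction: reverse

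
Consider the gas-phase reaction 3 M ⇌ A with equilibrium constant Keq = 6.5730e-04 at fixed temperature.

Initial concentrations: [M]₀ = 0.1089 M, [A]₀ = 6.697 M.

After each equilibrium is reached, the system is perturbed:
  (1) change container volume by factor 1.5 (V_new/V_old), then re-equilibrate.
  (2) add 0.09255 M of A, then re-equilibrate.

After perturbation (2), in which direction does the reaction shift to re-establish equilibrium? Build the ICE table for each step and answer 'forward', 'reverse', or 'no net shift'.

Q₀ = 5186 vs Keq = 6.5730e-04 ⇒ Q>K, reverse
Step 1:
                    M           A
  Initial      0.1089       6.697
  Change        14.25       -4.75
  Equil         14.36       1.947
  solve Keq expr → x = -4.75; check Q = 6.5730e-04
Then change container volume by factor 1.5 (V_new/V_old).
Step 2:
                    M           A
  Initial       9.574       1.298
  Change        1.334     -0.4447
  Equil         10.91       0.853
  solve Keq expr → x = -0.4447; check Q = 6.5730e-04
Then add 0.09255 M of A.
Step 3:
                    M           A
  Initial       10.91      0.9456
  Change        0.162    -0.05399
  Equil         11.07      0.8916
  solve Keq expr → x = -0.05399; check Q = 6.5730e-04

Direction: reverse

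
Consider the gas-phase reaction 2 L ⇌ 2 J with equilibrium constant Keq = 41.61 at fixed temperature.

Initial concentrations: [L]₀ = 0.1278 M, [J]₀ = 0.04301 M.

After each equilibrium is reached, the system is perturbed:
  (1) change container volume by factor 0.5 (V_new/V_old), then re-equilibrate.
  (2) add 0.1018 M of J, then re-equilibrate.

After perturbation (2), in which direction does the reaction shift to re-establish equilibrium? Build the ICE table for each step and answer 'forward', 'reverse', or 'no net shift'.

Direction: reverse

Q₀ = 0.1133 vs Keq = 41.61 ⇒ Q<K, forward
Step 1:
                    L           J
  Initial      0.1278     0.04301
  Change      -0.1049      0.1049
  Equil       0.02293      0.1479
  solve Keq expr → x = 0.05244; check Q = 41.61
Then change container volume by factor 0.5 (V_new/V_old).
Step 2:
                    L           J
  Initial     0.04585      0.2958
  Change            0           0
  Equil       0.04585      0.2958
  solve Keq expr → x = 0; check Q = 41.61
Then add 0.1018 M of J.
Step 3:
                    L           J
  Initial     0.04585      0.3976
  Change      0.01366    -0.01366
  Equil       0.05951      0.3839
  solve Keq expr → x = -0.006832; check Q = 41.61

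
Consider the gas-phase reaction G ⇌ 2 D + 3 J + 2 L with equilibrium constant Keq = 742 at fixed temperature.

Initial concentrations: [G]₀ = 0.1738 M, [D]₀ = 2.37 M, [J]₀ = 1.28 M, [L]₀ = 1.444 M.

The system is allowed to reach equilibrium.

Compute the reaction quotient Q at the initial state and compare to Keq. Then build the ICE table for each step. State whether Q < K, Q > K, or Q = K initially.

Q₀ = 141.3; Q < K (proceeds forward)

Q₀ = 141.3 vs Keq = 742 ⇒ Q<K, forward
Step 1:
                    G           D           J           L
  I            0.1738        2.37        1.28       1.444
  C          -0.08877      0.1775      0.2663      0.1775
  E           0.08503       2.548       1.546       1.622
  solve Keq expr → x = 0.08877; check Q = 742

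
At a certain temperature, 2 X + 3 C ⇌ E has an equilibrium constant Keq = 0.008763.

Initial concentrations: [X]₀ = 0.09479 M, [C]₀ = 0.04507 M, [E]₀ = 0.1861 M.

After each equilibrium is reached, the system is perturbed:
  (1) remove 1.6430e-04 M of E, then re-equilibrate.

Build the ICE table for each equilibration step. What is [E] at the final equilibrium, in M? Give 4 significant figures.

[E]_eq = 4.1411e-04 M

Q₀ = 2.2623e+05 vs Keq = 0.008763 ⇒ Q>K, reverse
Step 1:
                  X         C         E
  Initial   0.09479   0.04507    0.1861
  Change     0.3714    0.5571   -0.1857
  Equil      0.4662    0.6021 4.1570e-04
  solve Keq expr → x = -0.1857; check Q = 0.008763
Then remove 1.6430e-04 M of E.
Step 2:
                  X         C         E
  Initial    0.4662    0.6021 2.5140e-04
  Change  -3.2542e-04 -4.8813e-04 1.6271e-04
  Equil      0.4658    0.6016 4.1411e-04
  solve Keq expr → x = 1.6271e-04; check Q = 0.008763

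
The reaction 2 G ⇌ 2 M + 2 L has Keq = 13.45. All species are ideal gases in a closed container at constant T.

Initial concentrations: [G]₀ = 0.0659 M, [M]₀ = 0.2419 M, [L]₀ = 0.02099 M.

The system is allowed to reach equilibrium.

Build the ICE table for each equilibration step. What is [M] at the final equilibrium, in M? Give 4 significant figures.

Q₀ = 0.005936 vs Keq = 13.45 ⇒ Q<K, forward
Step 1:
                   G          M          L
  Initial     0.0659     0.2419    0.02099
  Change    -0.05931    0.05931    0.05931
  Equil     0.006595     0.3012     0.0803
  solve Keq expr → x = 0.02965; check Q = 13.45

[M]_eq = 0.3012 M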